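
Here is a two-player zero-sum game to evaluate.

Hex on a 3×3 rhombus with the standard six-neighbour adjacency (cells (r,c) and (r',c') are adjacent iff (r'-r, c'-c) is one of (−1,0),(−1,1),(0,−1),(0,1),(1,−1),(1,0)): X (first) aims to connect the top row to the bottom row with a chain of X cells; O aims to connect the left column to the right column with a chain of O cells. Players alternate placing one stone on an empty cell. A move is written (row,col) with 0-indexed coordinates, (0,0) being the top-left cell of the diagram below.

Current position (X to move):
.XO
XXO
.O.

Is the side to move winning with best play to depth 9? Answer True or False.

p1 X@[.XO/XXO/.O.]: (0,0)[XXO/XXO/.O.]-1 (2,0)[.XO/XXO/XO.]+1* (2,2)[.XO/XXO/.OX]-1
p2 O@[.XO/XXO/XO.] terminal -1; root [.XO/XXO/.O.] d9

X winning at [.XO/XXO/.O.]: True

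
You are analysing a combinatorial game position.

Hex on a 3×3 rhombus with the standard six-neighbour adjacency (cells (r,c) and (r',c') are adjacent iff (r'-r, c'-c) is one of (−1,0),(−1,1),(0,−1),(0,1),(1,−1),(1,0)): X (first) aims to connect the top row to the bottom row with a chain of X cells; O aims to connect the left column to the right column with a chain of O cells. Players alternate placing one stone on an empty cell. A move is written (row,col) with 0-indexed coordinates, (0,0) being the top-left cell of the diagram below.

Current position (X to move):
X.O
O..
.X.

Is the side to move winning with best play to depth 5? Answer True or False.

X winning at [X.O/O../.X.]: False

ply 1, X at X.O/O../.X. | (0,1)=-1→XXO/O../.X.*; (1,1)=-1→X.O/OX./.X.; (1,2)=-1→X.O/O.X/.X.; (2,0)=-1→X.O/O../XX.; (2,2)=-1→X.O/O../.XX
ply 2, O at XXO/O../.X. | (1,1)=+1→XXO/OO./.X.*; (1,2)=-1→XXO/O.O/.X.; (2,0)=-1→XXO/O../OX.; (2,2)=-1→XXO/O../.XO
ply 3: XXO/OO./.X. is terminal -1 (X); from X.O/O../.X. depth 5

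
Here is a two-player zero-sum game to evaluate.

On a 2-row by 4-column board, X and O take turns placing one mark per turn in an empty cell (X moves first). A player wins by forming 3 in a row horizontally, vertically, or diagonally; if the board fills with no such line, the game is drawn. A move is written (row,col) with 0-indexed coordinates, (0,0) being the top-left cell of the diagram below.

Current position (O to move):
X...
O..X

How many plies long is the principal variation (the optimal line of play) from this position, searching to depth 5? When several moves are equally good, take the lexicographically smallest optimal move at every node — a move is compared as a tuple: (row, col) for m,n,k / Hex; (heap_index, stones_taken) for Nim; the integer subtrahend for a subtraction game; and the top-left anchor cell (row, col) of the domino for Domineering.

PV length from [X.../O..X]: 5 plies

p1 O@[X.../O..X]: (0,1)[XO../O..X]+0* (0,2)[X.O./O..X]+0 (0,3)[X..O/O..X]+0 (1,1)[X.../OO.X]+0 (1,2)[X.../O.OX]+0
p2 X@[XO../O..X]: (0,2)[XOX./O..X]+0* (0,3)[XO.X/O..X]+0 (1,1)[XO../OX.X]+0 (1,2)[XO../O.XX]+0
p3 O@[XOX./O..X]: (0,3)[XOXO/O..X]+0* (1,1)[XOX./OO.X]+0 (1,2)[XOX./O.OX]+0
p4 X@[XOXO/O..X]: (1,1)[XOXO/OX.X]+0* (1,2)[XOXO/O.XX]+0
p5 O@[XOXO/OX.X]: (1,2)[XOXO/OXOX]+0*
p6 X@[XOXO/OXOX] terminal +0; root [X.../O..X] d5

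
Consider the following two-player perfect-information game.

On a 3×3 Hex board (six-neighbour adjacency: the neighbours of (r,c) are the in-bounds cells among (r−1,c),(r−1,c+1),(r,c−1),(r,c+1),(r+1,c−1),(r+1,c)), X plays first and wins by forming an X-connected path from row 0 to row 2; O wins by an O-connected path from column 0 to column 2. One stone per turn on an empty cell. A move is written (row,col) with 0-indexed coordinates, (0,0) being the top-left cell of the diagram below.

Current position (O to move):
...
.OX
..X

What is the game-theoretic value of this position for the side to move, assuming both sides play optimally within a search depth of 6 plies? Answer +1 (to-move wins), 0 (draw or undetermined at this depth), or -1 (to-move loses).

[.../.OX/..X] O move#1: (0,0):-1/O../.OX/..X, (0,1):-1/.O./.OX/..X, (0,2):+1/..O/.OX/..X*, (1,0):-1/.../OOX/..X, (2,0):-1/.../.OX/O.X, (2,1):-1/.../.OX/.OX
[..O/.OX/..X] X move#2: (0,0):-1/X.O/.OX/..X*, (0,1):-1/.XO/.OX/..X, (1,0):-1/..O/XOX/..X, (2,0):-1/..O/.OX/X.X, (2,1):-1/..O/.OX/.XX
[X.O/.OX/..X] O move#3: (0,1):+1/XOO/.OX/..X*, (1,0):+1/X.O/OOX/..X, (2,0):+1/X.O/.OX/O.X, (2,1):+1/X.O/.OX/.OX
[XOO/.OX/..X] X move#4: (1,0):-1/XOO/XOX/..X*, (2,0):-1/XOO/.OX/X.X, (2,1):-1/XOO/.OX/.XX
[XOO/XOX/..X] O move#5: (2,0):+1/XOO/XOX/O.X*, (2,1):-1/XOO/XOX/.OX
[XOO/XOX/O.X] end (terminal -1, X#6); searched .../.OX/..X to 6

value(.../.OX/..X, O) = +1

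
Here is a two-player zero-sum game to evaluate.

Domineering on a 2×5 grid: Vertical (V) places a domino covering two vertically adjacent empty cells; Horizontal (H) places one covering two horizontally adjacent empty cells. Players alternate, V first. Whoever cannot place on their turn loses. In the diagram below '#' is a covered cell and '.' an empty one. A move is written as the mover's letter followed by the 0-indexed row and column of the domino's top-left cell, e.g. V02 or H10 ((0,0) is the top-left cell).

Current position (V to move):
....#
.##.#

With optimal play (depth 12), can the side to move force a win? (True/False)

ply 1, V at ....#/.##.# | V00=-1→#...#/###.#*; V03=-1→...##/.####
ply 2, H at #...#/###.# | H01=-1→###.#/###.#; H02=+1→#.###/###.#*
ply 3: #.###/###.# is terminal -1 (V); from ....#/.##.# depth 12

V winning at [....#/.##.#]: False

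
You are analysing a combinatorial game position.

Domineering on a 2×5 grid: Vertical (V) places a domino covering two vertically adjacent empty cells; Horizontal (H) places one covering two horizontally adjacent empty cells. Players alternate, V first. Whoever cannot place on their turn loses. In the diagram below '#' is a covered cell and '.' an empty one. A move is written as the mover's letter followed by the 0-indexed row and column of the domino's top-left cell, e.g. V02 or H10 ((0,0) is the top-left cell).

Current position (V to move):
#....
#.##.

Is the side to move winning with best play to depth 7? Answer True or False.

V winning at [#..../#.##.]: False

p1 V@[#..../#.##.]: V01[##.../####.]-1* V04[#...#/#.###]-1
p2 H@[##.../####.]: H02[####./####.]-1 H03[##.##/####.]+1*
p3 V@[##.##/####.] terminal -1; root [#..../#.##.] d7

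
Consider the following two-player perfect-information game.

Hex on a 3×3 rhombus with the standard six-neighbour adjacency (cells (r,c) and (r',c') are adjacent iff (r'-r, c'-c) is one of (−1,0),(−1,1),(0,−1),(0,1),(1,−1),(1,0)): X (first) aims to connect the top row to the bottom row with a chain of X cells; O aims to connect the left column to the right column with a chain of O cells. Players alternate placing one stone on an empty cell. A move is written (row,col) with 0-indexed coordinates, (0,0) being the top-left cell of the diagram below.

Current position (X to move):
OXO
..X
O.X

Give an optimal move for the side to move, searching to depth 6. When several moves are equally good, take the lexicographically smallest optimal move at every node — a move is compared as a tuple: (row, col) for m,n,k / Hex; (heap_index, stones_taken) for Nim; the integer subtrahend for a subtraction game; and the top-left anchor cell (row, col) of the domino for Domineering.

ply 1, X at OXO/..X/O.X | (1,0)=-1→OXO/X.X/O.X; (1,1)=+1→OXO/.XX/O.X*; (2,1)=-1→OXO/..X/OXX
ply 2: OXO/.XX/O.X is terminal -1 (O); from OXO/..X/O.X depth 6

X's best at [OXO/..X/O.X]: (1,1)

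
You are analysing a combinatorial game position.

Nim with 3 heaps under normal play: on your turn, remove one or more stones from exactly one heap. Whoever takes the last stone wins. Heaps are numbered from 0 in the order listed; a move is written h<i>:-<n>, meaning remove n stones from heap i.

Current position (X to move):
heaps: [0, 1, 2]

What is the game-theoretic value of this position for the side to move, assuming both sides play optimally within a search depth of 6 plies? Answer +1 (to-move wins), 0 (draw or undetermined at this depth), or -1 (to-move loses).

value((0,1,2), X) = +1

ply 1, X at (0,1,2) | h1:-1=-1→(0,0,2); h2:-1=+1→(0,1,1)*; h2:-2=-1→(0,1,0)
ply 2, O at (0,1,1) | h1:-1=-1→(0,0,1)*; h2:-1=-1→(0,1,0)
ply 3, X at (0,0,1) | h2:-1=+1→(0,0,0)*
ply 4: (0,0,0) is terminal -1 (O); from (0,1,2) depth 6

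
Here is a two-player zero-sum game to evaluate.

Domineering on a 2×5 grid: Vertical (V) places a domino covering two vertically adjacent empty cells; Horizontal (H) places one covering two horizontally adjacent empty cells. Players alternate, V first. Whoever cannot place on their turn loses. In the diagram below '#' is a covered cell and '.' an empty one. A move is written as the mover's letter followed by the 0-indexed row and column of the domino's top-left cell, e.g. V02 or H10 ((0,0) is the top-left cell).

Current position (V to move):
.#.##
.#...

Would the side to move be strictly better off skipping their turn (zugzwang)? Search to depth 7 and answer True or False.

ply 1, V at .#.##/.#... | V00=-1→##.##/##...; V02=+1→.####/.##..*
ply 2, H at .####/.##.. | H13=-1→.####/.####*
ply 3, V at .####/.#### | V00=+1→#####/#####*
ply 4: #####/##### is terminal -1 (H); from .#.##/.#... depth 7
if V skipped the turn, H would face:
~ ply 1, H at .#.##/.#... | H12=-1→.#.##/.###.*; H13=-1→.#.##/.#.##
~ ply 2, V at .#.##/.###. | V00=+1→##.##/####.*
~ ply 3: ##.##/####. is terminal -1 (H); from .#.##/.#... depth 7
compare (V): move=+1 vs pass=+1

zugzwang(.#.##/.#..., V) = False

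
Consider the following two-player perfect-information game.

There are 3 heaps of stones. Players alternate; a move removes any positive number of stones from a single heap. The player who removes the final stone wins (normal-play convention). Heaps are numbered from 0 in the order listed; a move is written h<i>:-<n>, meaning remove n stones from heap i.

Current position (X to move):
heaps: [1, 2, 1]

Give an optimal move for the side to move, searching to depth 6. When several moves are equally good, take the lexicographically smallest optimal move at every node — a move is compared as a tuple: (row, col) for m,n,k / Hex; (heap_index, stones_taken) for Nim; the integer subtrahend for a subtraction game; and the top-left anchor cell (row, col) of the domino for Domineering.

p1 X@[(1,2,1)]: h0:-1[(0,2,1)]-1 h1:-1[(1,1,1)]-1 h1:-2[(1,0,1)]+1* h2:-1[(1,2,0)]-1
p2 O@[(1,0,1)]: h0:-1[(0,0,1)]-1* h2:-1[(1,0,0)]-1
p3 X@[(0,0,1)]: h2:-1[(0,0,0)]+1*
p4 O@[(0,0,0)] terminal -1; root [(1,2,1)] d6

X's best at [(1,2,1)]: h1:-2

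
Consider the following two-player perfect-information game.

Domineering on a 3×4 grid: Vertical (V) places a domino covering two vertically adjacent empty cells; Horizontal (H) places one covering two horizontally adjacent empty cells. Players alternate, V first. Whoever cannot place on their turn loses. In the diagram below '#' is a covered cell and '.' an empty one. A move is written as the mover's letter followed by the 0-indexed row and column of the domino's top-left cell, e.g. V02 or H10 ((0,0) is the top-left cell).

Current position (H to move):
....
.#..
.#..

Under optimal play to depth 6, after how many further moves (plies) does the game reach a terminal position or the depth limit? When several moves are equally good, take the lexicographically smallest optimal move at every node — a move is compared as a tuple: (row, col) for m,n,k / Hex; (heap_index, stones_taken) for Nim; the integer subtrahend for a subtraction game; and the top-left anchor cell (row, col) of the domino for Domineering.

PV length from [..../.#../.#..]: 3 plies

[..../.#../.#..] H move#1: H00:-1/##../.#../.#.., H01:-1/.##./.#../.#.., H02:-1/..##/.#../.#.., H12:+1/..../.###/.#..*, H22:-1/..../.#../.###
[..../.###/.#..] V move#2: V00:-1/#.../####/.#..*, V10:-1/..../####/##..
[#.../####/.#..] H move#3: H01:+1/###./####/.#..*, H02:+1/#.##/####/.#.., H22:+1/#.../####/.###
[###./####/.#..] end (terminal -1, V#4); searched ..../.#../.#.. to 6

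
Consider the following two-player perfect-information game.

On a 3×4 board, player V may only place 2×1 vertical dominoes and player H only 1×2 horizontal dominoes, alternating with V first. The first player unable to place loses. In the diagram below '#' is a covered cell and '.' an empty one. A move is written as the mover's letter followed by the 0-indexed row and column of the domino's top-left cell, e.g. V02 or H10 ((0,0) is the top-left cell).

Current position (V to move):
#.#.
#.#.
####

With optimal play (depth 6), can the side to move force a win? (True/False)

p1 V@[#.#./#.#./####]: V01[###./###./####]+1* V03[#.##/#.##/####]+1
p2 H@[###./###./####] terminal -1; root [#.#./#.#./####] d6

V winning at [#.#./#.#./####]: True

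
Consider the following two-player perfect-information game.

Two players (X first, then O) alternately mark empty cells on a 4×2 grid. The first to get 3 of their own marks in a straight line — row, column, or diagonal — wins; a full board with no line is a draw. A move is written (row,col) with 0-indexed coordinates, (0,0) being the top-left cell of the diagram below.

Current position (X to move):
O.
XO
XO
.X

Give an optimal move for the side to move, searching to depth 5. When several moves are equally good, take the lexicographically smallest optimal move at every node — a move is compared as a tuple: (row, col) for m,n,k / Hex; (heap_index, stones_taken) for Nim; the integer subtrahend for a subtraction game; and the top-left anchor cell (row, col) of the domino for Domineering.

X's best at [O./XO/XO/.X]: (3,0)

[O./XO/XO/.X] X move#1: (0,1):+0/OX/XO/XO/.X, (3,0):+1/O./XO/XO/XX*
[O./XO/XO/XX] end (terminal -1, O#2); searched O./XO/XO/.X to 5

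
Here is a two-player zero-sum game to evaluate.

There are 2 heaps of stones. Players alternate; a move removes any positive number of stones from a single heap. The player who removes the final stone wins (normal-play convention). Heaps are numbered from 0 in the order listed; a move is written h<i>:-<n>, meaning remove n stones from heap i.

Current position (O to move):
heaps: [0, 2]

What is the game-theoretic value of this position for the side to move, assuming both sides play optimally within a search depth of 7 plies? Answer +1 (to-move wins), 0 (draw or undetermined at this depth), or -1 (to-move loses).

p1 O@[(0,2)]: h1:-1[(0,1)]-1 h1:-2[(0,0)]+1*
p2 X@[(0,0)] terminal -1; root [(0,2)] d7

value((0,2), O) = +1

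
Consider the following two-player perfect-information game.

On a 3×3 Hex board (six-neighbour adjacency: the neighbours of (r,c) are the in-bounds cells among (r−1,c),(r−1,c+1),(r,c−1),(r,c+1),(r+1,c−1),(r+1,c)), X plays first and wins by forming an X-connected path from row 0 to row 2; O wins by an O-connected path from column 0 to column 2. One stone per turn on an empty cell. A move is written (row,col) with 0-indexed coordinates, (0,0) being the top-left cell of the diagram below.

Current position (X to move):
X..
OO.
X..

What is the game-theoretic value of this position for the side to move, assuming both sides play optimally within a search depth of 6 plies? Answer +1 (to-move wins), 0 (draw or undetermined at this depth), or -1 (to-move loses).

value(X../OO./X.., X) = -1

p1 X@[X../OO./X..]: (0,1)[XX./OO./X..]-1* (0,2)[X.X/OO./X..]-1 (1,2)[X../OOX/X..]-1 (2,1)[X../OO./XX.]-1 (2,2)[X../OO./X.X]-1
p2 O@[XX./OO./X..]: (0,2)[XXO/OO./X..]+1* (1,2)[XX./OOO/X..]+1 (2,1)[XX./OO./XO.]+1 (2,2)[XX./OO./X.O]+1
p3 X@[XXO/OO./X..] terminal -1; root [X../OO./X..] d6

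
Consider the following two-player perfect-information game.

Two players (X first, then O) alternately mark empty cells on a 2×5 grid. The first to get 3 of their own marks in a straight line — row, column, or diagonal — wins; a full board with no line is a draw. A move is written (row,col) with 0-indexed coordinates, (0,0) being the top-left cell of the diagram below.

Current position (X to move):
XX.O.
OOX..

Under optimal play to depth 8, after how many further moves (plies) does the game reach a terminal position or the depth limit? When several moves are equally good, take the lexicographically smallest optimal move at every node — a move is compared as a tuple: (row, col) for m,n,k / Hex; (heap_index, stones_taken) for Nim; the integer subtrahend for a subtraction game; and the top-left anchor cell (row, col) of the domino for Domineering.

ply 1, X at XX.O./OOX.. | (0,2)=+1→XXXO./OOX..*; (0,4)=+0→XX.OX/OOX..; (1,3)=+1→XX.O./OOXX.; (1,4)=+1→XX.O./OOX.X
ply 2: XXXO./OOX.. is terminal -1 (O); from XX.O./OOX.. depth 8

PV length from [XX.O./OOX..]: 1 ply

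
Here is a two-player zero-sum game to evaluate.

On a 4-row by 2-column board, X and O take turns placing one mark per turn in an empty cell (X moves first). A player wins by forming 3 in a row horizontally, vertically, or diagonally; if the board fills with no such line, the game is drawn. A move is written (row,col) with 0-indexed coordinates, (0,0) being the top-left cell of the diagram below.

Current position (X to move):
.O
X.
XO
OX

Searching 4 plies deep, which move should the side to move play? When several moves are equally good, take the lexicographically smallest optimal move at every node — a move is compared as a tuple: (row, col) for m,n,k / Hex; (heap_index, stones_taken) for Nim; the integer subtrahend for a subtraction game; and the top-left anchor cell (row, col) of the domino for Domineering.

p1 X@[.O/X./XO/OX]: (0,0)[XO/X./XO/OX]+1* (1,1)[.O/XX/XO/OX]+0
p2 O@[XO/X./XO/OX] terminal -1; root [.O/X./XO/OX] d4

X's best at [.O/X./XO/OX]: (0,0)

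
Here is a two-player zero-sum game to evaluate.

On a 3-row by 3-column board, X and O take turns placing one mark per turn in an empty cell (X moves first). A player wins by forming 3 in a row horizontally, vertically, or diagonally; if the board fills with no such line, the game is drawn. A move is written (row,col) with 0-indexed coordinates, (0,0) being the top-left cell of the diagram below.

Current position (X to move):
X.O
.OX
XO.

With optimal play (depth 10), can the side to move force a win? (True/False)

X winning at [X.O/.OX/XO.]: True

[X.O/.OX/XO.] X move#1: (0,1):+0/XXO/.OX/XO., (1,0):+1/X.O/XOX/XO.*, (2,2):-1/X.O/.OX/XOX
[X.O/XOX/XO.] end (terminal -1, O#2); searched X.O/.OX/XO. to 10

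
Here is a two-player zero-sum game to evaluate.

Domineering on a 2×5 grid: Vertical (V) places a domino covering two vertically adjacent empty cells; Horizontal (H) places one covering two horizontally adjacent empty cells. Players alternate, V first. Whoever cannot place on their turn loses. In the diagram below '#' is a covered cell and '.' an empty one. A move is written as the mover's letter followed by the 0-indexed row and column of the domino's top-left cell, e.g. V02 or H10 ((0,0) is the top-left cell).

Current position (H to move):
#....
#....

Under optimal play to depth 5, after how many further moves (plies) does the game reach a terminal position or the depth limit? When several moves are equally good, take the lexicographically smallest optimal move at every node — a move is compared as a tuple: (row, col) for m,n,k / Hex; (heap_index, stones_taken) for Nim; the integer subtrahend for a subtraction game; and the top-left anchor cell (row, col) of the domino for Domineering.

p1 H@[#..../#....]: H01[###../#....]-1 H02[#.##./#....]+1* H03[#..##/#....]-1 H11[#..../###..]-1 H12[#..../#.##.]+1 H13[#..../#..##]-1
p2 V@[#.##./#....]: V01[####./##...]-1* V04[#.###/#...#]-1
p3 H@[####./##...]: H12[####./####.]-1 H13[####./##.##]+1*
p4 V@[####./##.##] terminal -1; root [#..../#....] d5

PV length from [#..../#....]: 3 plies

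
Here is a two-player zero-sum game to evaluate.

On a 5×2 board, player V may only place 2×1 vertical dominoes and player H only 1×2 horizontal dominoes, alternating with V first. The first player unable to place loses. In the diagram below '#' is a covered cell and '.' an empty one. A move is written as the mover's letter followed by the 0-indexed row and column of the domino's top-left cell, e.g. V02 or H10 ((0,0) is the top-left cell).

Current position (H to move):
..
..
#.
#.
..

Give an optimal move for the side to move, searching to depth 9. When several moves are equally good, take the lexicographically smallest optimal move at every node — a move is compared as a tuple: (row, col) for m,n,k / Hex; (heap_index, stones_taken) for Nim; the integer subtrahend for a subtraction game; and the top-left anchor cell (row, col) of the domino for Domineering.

H's best at [../../#./#./..]: H00

[../../#./#./..] H move#1: H00:+1/##/../#./#./..*, H10:+1/../##/#./#./.., H40:-1/../../#./#./##
[##/../#./#./..] V move#2: V11:-1/##/.#/##/#./..*, V21:-1/##/../##/##/.., V31:-1/##/../#./##/.#
[##/.#/##/#./..] H move#3: H40:+1/##/.#/##/#./##*
[##/.#/##/#./##] end (terminal -1, V#4); searched ../../#./#./.. to 9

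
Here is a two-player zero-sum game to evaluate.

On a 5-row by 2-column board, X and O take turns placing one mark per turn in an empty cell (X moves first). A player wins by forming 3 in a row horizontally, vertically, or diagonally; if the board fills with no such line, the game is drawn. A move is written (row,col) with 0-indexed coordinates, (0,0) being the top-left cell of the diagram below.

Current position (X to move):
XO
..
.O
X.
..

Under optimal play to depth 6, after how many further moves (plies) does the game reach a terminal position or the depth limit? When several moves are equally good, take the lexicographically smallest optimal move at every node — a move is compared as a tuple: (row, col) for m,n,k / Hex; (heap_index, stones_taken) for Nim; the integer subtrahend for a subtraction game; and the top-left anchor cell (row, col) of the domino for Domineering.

p1 X@[XO/../.O/X./..]: (1,0)[XO/X./.O/X./..]-1 (1,1)[XO/.X/.O/X./..]+0* (2,0)[XO/../XO/X./..]-1 (3,1)[XO/../.O/XX/..]-1 (4,0)[XO/../.O/X./X.]-1 (4,1)[XO/../.O/X./.X]-1
p2 O@[XO/.X/.O/X./..]: (1,0)[XO/OX/.O/X./..]+0* (2,0)[XO/.X/OO/X./..]+0 (3,1)[XO/.X/.O/XO/..]+0 (4,0)[XO/.X/.O/X./O.]+0 (4,1)[XO/.X/.O/X./.O]+0
p3 X@[XO/OX/.O/X./..]: (2,0)[XO/OX/XO/X./..]+0* (3,1)[XO/OX/.O/XX/..]+0 (4,0)[XO/OX/.O/X./X.]+0 (4,1)[XO/OX/.O/X./.X]+0
p4 O@[XO/OX/XO/X./..]: (3,1)[XO/OX/XO/XO/..]-1 (4,0)[XO/OX/XO/X./O.]+0* (4,1)[XO/OX/XO/X./.O]-1
p5 X@[XO/OX/XO/X./O.]: (3,1)[XO/OX/XO/XX/O.]+0* (4,1)[XO/OX/XO/X./OX]+0
p6 O@[XO/OX/XO/XX/O.]: (4,1)[XO/OX/XO/XX/OO]+0*
p7 X@[XO/OX/XO/XX/OO] terminal +0; root [XO/../.O/X./..] d6

PV length from [XO/../.O/X./..]: 6 plies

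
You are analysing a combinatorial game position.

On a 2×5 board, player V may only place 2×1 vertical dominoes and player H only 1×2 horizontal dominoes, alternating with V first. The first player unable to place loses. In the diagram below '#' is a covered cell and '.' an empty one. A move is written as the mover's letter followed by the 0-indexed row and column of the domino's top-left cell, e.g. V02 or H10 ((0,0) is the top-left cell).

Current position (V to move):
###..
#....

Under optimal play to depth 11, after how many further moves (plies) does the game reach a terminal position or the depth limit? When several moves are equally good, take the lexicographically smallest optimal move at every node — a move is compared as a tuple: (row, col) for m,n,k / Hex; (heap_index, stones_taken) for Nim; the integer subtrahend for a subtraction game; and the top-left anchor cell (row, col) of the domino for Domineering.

PV length from [###../#....]: 3 plies

ply 1, V at ###../#.... | V03=+1→####./#..#.*; V04=-1→###.#/#...#
ply 2, H at ####./#..#. | H11=-1→####./####.*
ply 3, V at ####./####. | V04=+1→#####/#####*
ply 4: #####/##### is terminal -1 (H); from ###../#.... depth 11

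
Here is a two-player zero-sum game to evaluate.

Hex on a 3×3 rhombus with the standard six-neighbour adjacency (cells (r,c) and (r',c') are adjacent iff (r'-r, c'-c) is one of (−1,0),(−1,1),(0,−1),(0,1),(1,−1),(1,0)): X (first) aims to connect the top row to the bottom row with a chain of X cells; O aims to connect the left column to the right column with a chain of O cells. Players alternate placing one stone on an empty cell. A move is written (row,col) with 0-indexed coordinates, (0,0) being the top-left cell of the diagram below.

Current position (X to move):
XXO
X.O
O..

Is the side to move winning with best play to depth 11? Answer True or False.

[XXO/X.O/O..] X move#1: (1,1):-1/XXO/XXO/O..*, (2,1):-1/XXO/X.O/OX., (2,2):-1/XXO/X.O/O.X
[XXO/XXO/O..] O move#2: (2,1):+1/XXO/XXO/OO.*, (2,2):-1/XXO/XXO/O.O
[XXO/XXO/OO.] end (terminal -1, X#3); searched XXO/X.O/O.. to 11

X winning at [XXO/X.O/O..]: False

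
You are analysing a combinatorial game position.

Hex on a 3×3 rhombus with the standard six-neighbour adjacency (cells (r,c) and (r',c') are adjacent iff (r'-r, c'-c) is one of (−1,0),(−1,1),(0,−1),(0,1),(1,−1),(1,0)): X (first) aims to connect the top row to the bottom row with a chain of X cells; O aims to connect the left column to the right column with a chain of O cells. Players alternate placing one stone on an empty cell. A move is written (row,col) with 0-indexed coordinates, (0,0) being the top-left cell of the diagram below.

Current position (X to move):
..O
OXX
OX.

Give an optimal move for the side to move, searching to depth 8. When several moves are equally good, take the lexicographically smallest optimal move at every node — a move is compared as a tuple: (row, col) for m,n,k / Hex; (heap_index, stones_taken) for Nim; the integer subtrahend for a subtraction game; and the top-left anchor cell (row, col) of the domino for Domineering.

ply 1, X at ..O/OXX/OX. | (0,0)=-1→X.O/OXX/OX.; (0,1)=+1→.XO/OXX/OX.*; (2,2)=-1→..O/OXX/OXX
ply 2: .XO/OXX/OX. is terminal -1 (O); from ..O/OXX/OX. depth 8

X's best at [..O/OXX/OX.]: (0,1)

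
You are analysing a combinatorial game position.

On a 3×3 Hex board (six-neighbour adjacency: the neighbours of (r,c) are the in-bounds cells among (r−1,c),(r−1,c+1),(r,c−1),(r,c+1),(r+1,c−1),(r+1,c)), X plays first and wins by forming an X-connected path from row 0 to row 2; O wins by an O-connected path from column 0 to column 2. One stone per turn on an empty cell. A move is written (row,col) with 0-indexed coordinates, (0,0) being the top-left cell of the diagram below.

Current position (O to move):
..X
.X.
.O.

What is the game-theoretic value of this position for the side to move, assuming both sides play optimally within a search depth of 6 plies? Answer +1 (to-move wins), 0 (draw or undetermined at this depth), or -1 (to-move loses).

value(..X/.X./.O., O) = +1

p1 O@[..X/.X./.O.]: (0,0)[O.X/.X./.O.]-1 (0,1)[.OX/.X./.O.]-1 (1,0)[..X/OX./.O.]-1 (1,2)[..X/.XO/.O.]-1 (2,0)[..X/.X./OO.]+1* (2,2)[..X/.X./.OO]-1
p2 X@[..X/.X./OO.]: (0,0)[X.X/.X./OO.]-1* (0,1)[.XX/.X./OO.]-1 (1,0)[..X/XX./OO.]-1 (1,2)[..X/.XX/OO.]-1 (2,2)[..X/.X./OOX]-1
p3 O@[X.X/.X./OO.]: (0,1)[XOX/.X./OO.]+1* (1,0)[X.X/OX./OO.]+1 (1,2)[X.X/.XO/OO.]+1 (2,2)[X.X/.X./OOO]+1
p4 X@[XOX/.X./OO.]: (1,0)[XOX/XX./OO.]-1* (1,2)[XOX/.XX/OO.]-1 (2,2)[XOX/.X./OOX]-1
p5 O@[XOX/XX./OO.]: (1,2)[XOX/XXO/OO.]+1* (2,2)[XOX/XX./OOO]+1
p6 X@[XOX/XXO/OO.] terminal -1; root [..X/.X./.O.] d6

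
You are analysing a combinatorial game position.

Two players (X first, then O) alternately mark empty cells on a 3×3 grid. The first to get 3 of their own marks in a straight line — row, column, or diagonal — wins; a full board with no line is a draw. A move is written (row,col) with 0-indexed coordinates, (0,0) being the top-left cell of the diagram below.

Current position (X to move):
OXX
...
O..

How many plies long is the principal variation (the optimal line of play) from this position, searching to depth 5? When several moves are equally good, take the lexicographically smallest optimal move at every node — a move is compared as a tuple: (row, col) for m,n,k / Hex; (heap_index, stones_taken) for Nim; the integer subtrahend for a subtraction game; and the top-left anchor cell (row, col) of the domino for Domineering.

PV length from [OXX/.../O..]: 4 plies

ply 1, X at OXX/.../O.. | (1,0)=-1→OXX/X../O..*; (1,1)=-1→OXX/.X./O..; (1,2)=-1→OXX/..X/O..; (2,1)=-1→OXX/.../OX.; (2,2)=-1→OXX/.../O.X
ply 2, O at OXX/X../O.. | (1,1)=+0→OXX/XO./O..; (1,2)=+0→OXX/X.O/O..; (2,1)=+0→OXX/X../OO.; (2,2)=+1→OXX/X../O.O*
ply 3, X at OXX/X../O.O | (1,1)=-1→OXX/XX./O.O*; (1,2)=-1→OXX/X.X/O.O; (2,1)=-1→OXX/X../OXO
ply 4, O at OXX/XX./O.O | (1,2)=-1→OXX/XXO/O.O; (2,1)=+1→OXX/XX./OOO*
ply 5: OXX/XX./OOO is terminal -1 (X); from OXX/.../O.. depth 5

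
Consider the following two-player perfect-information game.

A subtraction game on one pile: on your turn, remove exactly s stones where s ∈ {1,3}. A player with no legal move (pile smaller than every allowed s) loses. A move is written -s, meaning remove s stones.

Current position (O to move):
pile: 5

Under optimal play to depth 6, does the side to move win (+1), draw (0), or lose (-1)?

[5] O move#1: -1:+1/4*, -3:+1/2
[4] X move#2: -1:-1/3*, -3:-1/1
[3] O move#3: -1:+1/2*, -3:+1/0
[2] X move#4: -1:-1/1*
[1] O move#5: -1:+1/0*
[0] end (terminal -1, X#6); searched 5 to 6

value(5, O) = +1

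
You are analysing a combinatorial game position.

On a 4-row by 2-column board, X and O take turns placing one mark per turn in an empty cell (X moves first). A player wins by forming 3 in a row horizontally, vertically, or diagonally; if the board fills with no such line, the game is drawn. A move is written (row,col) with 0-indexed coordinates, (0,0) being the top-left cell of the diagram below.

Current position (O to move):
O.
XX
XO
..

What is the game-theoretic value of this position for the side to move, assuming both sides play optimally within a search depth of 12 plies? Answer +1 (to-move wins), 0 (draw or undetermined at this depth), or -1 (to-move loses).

value(O./XX/XO/.., O) = 0

ply 1, O at O./XX/XO/.. | (0,1)=-1→OO/XX/XO/..; (3,0)=+0→O./XX/XO/O.*; (3,1)=-1→O./XX/XO/.O
ply 2, X at O./XX/XO/O. | (0,1)=+0→OX/XX/XO/O.*; (3,1)=+0→O./XX/XO/OX
ply 3, O at OX/XX/XO/O. | (3,1)=+0→OX/XX/XO/OO*
ply 4: OX/XX/XO/OO is terminal +0 (X); from O./XX/XO/.. depth 12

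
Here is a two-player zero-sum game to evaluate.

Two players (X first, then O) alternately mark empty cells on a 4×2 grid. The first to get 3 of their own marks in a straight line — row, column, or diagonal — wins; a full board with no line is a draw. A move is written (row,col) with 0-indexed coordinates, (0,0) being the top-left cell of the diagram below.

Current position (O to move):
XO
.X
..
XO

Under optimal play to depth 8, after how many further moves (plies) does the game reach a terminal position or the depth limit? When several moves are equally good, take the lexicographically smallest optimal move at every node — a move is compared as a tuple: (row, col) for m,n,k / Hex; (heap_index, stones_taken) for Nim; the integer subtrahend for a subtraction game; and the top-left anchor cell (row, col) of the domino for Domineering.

PV length from [XO/.X/../XO]: 3 plies

p1 O@[XO/.X/../XO]: (1,0)[XO/OX/../XO]+0* (2,0)[XO/.X/O./XO]+0 (2,1)[XO/.X/.O/XO]+0
p2 X@[XO/OX/../XO]: (2,0)[XO/OX/X./XO]+0* (2,1)[XO/OX/.X/XO]+0
p3 O@[XO/OX/X./XO]: (2,1)[XO/OX/XO/XO]+0*
p4 X@[XO/OX/XO/XO] terminal +0; root [XO/.X/../XO] d8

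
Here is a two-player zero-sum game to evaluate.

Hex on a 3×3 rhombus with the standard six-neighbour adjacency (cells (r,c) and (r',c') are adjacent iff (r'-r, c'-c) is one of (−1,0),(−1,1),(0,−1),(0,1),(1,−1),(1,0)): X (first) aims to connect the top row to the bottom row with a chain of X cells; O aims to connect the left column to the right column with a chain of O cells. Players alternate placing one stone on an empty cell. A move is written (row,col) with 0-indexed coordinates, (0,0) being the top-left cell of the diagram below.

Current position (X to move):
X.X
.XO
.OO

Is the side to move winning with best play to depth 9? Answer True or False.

X winning at [X.X/.XO/.OO]: True

ply 1, X at X.X/.XO/.OO | (0,1)=-1→XXX/.XO/.OO; (1,0)=-1→X.X/XXO/.OO; (2,0)=+1→X.X/.XO/XOO*
ply 2: X.X/.XO/XOO is terminal -1 (O); from X.X/.XO/.OO depth 9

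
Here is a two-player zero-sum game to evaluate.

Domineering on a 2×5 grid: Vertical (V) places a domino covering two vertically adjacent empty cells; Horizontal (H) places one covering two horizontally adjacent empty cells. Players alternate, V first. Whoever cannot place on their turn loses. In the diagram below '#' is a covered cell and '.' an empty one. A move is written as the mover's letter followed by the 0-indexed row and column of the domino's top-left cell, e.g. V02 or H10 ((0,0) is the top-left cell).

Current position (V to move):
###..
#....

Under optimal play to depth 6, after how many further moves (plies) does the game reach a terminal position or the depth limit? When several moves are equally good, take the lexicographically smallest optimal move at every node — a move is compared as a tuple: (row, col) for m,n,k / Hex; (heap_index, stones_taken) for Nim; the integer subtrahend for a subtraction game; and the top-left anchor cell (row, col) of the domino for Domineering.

[###../#....] V move#1: V03:+1/####./#..#.*, V04:-1/###.#/#...#
[####./#..#.] H move#2: H11:-1/####./####.*
[####./####.] V move#3: V04:+1/#####/#####*
[#####/#####] end (terminal -1, H#4); searched ###../#.... to 6

PV length from [###../#....]: 3 plies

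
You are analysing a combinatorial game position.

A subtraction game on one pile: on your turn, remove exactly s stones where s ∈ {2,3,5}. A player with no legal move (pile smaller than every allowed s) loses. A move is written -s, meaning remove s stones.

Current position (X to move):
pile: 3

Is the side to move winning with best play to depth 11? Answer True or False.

X winning at [3]: True

p1 X@[3]: -2[1]+1* -3[0]+1
p2 O@[1] terminal -1; root [3] d11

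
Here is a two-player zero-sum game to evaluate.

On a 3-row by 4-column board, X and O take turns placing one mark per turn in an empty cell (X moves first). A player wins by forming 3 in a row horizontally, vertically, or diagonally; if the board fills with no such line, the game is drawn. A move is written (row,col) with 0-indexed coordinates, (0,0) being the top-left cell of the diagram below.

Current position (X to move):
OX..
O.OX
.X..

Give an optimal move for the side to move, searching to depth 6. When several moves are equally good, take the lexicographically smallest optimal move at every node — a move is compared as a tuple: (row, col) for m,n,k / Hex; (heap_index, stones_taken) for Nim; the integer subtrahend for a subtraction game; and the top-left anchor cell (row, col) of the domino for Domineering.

p1 X@[OX../O.OX/.X..]: (0,2)[OXX./O.OX/.X..]-1 (0,3)[OX.X/O.OX/.X..]-1 (1,1)[OX../OXOX/.X..]+1* (2,0)[OX../O.OX/XX..]-1 (2,2)[OX../O.OX/.XX.]-1 (2,3)[OX../O.OX/.X.X]-1
p2 O@[OX../OXOX/.X..] terminal -1; root [OX../O.OX/.X..] d6

X's best at [OX../O.OX/.X..]: (1,1)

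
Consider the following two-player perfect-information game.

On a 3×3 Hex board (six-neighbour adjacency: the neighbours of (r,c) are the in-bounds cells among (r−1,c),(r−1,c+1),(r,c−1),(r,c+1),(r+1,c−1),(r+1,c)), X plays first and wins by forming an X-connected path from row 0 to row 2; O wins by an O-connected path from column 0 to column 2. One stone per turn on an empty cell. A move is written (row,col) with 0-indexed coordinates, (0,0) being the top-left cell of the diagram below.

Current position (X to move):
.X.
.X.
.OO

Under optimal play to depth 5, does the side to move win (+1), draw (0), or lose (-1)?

value(.X./.X./.OO, X) = +1

[.X./.X./.OO] X move#1: (0,0):-1/XX./.X./.OO, (0,2):-1/.XX/.X./.OO, (1,0):-1/.X./XX./.OO, (1,2):-1/.X./.XX/.OO, (2,0):+1/.X./.X./XOO*
[.X./.X./XOO] end (terminal -1, O#2); searched .X./.X./.OO to 5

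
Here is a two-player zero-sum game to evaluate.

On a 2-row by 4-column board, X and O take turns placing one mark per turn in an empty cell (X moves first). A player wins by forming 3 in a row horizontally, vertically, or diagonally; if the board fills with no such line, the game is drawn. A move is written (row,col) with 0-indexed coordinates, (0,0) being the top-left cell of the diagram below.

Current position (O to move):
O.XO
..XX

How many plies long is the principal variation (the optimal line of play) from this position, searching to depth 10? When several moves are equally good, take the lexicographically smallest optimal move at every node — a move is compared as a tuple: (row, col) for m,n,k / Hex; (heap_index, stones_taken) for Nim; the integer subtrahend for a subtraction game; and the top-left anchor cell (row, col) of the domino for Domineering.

PV length from [O.XO/..XX]: 3 plies

p1 O@[O.XO/..XX]: (0,1)[OOXO/..XX]-1 (1,0)[O.XO/O.XX]-1 (1,1)[O.XO/.OXX]+0*
p2 X@[O.XO/.OXX]: (0,1)[OXXO/.OXX]+0* (1,0)[O.XO/XOXX]+0
p3 O@[OXXO/.OXX]: (1,0)[OXXO/OOXX]+0*
p4 X@[OXXO/OOXX] terminal +0; root [O.XO/..XX] d10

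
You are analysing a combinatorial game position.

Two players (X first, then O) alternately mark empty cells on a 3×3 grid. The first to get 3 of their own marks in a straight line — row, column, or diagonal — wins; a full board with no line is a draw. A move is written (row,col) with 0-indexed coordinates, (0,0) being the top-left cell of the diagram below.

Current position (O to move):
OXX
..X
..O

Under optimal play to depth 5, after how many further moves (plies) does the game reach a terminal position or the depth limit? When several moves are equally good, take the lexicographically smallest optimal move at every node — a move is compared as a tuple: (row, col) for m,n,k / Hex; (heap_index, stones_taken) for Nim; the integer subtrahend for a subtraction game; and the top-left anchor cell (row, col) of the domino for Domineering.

[OXX/..X/..O] O move#1: (1,0):+1/OXX/O.X/..O*, (1,1):+1/OXX/.OX/..O, (2,0):+1/OXX/..X/O.O, (2,1):+1/OXX/..X/.OO
[OXX/O.X/..O] X move#2: (1,1):-1/OXX/OXX/..O*, (2,0):-1/OXX/O.X/X.O, (2,1):-1/OXX/O.X/.XO
[OXX/OXX/..O] O move#3: (2,0):+1/OXX/OXX/O.O*, (2,1):-1/OXX/OXX/.OO
[OXX/OXX/O.O] end (terminal -1, X#4); searched OXX/..X/..O to 5

PV length from [OXX/..X/..O]: 3 plies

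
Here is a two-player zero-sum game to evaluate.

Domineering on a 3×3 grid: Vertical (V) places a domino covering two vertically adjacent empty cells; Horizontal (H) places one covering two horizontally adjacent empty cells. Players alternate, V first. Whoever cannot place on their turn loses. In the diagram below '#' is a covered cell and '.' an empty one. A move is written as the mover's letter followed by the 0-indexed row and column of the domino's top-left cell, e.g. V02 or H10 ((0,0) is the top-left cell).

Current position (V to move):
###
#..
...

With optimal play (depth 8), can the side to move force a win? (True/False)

ply 1, V at ###/#../... | V11=+1→###/##./.#.*; V12=-1→###/#.#/..#
ply 2: ###/##./.#. is terminal -1 (H); from ###/#../... depth 8

V winning at [###/#../...]: True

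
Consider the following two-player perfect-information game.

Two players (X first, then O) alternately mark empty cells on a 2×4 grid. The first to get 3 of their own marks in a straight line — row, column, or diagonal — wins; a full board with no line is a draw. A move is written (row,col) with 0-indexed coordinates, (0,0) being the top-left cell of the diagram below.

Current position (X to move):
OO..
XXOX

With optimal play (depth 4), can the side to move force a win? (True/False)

ply 1, X at OO../XXOX | (0,2)=+0→OOX./XXOX*; (0,3)=-1→OO.X/XXOX
ply 2, O at OOX./XXOX | (0,3)=+0→OOXO/XXOX*
ply 3: OOXO/XXOX is terminal +0 (X); from OO../XXOX depth 4

X winning at [OO../XXOX]: False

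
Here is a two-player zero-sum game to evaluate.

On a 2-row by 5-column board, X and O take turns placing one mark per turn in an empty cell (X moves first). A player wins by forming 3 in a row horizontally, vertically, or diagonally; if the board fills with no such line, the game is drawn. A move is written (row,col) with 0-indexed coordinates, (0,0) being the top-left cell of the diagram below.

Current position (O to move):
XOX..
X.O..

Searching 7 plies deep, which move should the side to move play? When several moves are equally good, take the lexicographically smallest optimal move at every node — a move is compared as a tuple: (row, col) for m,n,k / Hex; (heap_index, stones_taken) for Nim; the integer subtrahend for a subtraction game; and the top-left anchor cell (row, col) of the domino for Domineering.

ply 1, O at XOX../X.O.. | (0,3)=+0→XOXO./X.O..; (0,4)=+0→XOX.O/X.O..; (1,1)=+0→XOX../XOO..; (1,3)=+1→XOX../X.OO.*; (1,4)=+0→XOX../X.O.O
ply 2, X at XOX../X.OO. | (0,3)=-1→XOXX./X.OO.*; (0,4)=-1→XOX.X/X.OO.; (1,1)=-1→XOX../XXOO.; (1,4)=-1→XOX../X.OOX
ply 3, O at XOXX./X.OO. | (0,4)=+1→XOXXO/X.OO.*; (1,1)=+1→XOXX./XOOO.; (1,4)=+1→XOXX./X.OOO
ply 4, X at XOXXO/X.OO. | (1,1)=-1→XOXXO/XXOO.*; (1,4)=-1→XOXXO/X.OOX
ply 5, O at XOXXO/XXOO. | (1,4)=+1→XOXXO/XXOOO*
ply 6: XOXXO/XXOOO is terminal -1 (X); from XOX../X.O.. depth 7

O's best at [XOX../X.O..]: (1,3)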